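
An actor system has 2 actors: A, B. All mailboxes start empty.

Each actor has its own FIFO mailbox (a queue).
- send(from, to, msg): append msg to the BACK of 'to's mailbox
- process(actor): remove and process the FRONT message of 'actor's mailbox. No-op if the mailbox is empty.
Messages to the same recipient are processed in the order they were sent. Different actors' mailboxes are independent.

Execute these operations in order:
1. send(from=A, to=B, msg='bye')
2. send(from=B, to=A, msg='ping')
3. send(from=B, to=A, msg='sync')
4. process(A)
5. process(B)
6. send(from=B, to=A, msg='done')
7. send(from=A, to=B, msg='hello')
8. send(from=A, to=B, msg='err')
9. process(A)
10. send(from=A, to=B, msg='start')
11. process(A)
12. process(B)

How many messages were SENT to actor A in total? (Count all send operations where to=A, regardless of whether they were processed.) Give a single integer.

Answer: 3

Derivation:
After 1 (send(from=A, to=B, msg='bye')): A:[] B:[bye]
After 2 (send(from=B, to=A, msg='ping')): A:[ping] B:[bye]
After 3 (send(from=B, to=A, msg='sync')): A:[ping,sync] B:[bye]
After 4 (process(A)): A:[sync] B:[bye]
After 5 (process(B)): A:[sync] B:[]
After 6 (send(from=B, to=A, msg='done')): A:[sync,done] B:[]
After 7 (send(from=A, to=B, msg='hello')): A:[sync,done] B:[hello]
After 8 (send(from=A, to=B, msg='err')): A:[sync,done] B:[hello,err]
After 9 (process(A)): A:[done] B:[hello,err]
After 10 (send(from=A, to=B, msg='start')): A:[done] B:[hello,err,start]
After 11 (process(A)): A:[] B:[hello,err,start]
After 12 (process(B)): A:[] B:[err,start]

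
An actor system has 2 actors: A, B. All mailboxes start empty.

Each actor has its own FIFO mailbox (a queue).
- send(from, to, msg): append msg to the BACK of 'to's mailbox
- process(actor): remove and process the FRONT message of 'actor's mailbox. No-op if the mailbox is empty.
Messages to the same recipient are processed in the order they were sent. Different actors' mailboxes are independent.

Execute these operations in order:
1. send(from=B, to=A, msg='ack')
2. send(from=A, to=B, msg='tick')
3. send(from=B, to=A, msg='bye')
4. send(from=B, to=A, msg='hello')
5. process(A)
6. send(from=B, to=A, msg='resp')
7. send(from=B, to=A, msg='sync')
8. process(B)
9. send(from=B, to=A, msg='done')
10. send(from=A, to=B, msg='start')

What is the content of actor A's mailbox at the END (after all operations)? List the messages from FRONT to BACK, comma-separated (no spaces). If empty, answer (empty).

After 1 (send(from=B, to=A, msg='ack')): A:[ack] B:[]
After 2 (send(from=A, to=B, msg='tick')): A:[ack] B:[tick]
After 3 (send(from=B, to=A, msg='bye')): A:[ack,bye] B:[tick]
After 4 (send(from=B, to=A, msg='hello')): A:[ack,bye,hello] B:[tick]
After 5 (process(A)): A:[bye,hello] B:[tick]
After 6 (send(from=B, to=A, msg='resp')): A:[bye,hello,resp] B:[tick]
After 7 (send(from=B, to=A, msg='sync')): A:[bye,hello,resp,sync] B:[tick]
After 8 (process(B)): A:[bye,hello,resp,sync] B:[]
After 9 (send(from=B, to=A, msg='done')): A:[bye,hello,resp,sync,done] B:[]
After 10 (send(from=A, to=B, msg='start')): A:[bye,hello,resp,sync,done] B:[start]

Answer: bye,hello,resp,sync,done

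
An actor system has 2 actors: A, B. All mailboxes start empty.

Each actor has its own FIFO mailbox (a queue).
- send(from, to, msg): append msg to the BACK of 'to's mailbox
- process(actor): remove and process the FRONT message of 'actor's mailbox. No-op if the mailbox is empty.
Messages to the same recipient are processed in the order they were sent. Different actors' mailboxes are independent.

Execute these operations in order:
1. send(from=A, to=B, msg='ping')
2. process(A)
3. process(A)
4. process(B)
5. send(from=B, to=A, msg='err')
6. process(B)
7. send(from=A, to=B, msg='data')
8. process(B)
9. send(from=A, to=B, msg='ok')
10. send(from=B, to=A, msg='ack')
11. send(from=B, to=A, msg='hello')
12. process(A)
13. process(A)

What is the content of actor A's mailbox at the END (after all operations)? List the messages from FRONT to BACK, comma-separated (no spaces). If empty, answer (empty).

After 1 (send(from=A, to=B, msg='ping')): A:[] B:[ping]
After 2 (process(A)): A:[] B:[ping]
After 3 (process(A)): A:[] B:[ping]
After 4 (process(B)): A:[] B:[]
After 5 (send(from=B, to=A, msg='err')): A:[err] B:[]
After 6 (process(B)): A:[err] B:[]
After 7 (send(from=A, to=B, msg='data')): A:[err] B:[data]
After 8 (process(B)): A:[err] B:[]
After 9 (send(from=A, to=B, msg='ok')): A:[err] B:[ok]
After 10 (send(from=B, to=A, msg='ack')): A:[err,ack] B:[ok]
After 11 (send(from=B, to=A, msg='hello')): A:[err,ack,hello] B:[ok]
After 12 (process(A)): A:[ack,hello] B:[ok]
After 13 (process(A)): A:[hello] B:[ok]

Answer: hello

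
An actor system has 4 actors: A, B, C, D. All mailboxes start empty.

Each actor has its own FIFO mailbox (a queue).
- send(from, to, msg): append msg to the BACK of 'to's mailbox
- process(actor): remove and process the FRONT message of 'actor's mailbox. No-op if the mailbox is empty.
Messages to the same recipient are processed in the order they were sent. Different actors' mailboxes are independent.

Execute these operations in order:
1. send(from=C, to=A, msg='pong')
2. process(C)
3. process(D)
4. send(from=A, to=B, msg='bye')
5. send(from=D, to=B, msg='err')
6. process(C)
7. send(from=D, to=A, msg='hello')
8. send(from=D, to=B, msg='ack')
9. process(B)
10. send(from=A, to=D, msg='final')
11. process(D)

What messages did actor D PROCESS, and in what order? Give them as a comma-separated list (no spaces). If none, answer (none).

Answer: final

Derivation:
After 1 (send(from=C, to=A, msg='pong')): A:[pong] B:[] C:[] D:[]
After 2 (process(C)): A:[pong] B:[] C:[] D:[]
After 3 (process(D)): A:[pong] B:[] C:[] D:[]
After 4 (send(from=A, to=B, msg='bye')): A:[pong] B:[bye] C:[] D:[]
After 5 (send(from=D, to=B, msg='err')): A:[pong] B:[bye,err] C:[] D:[]
After 6 (process(C)): A:[pong] B:[bye,err] C:[] D:[]
After 7 (send(from=D, to=A, msg='hello')): A:[pong,hello] B:[bye,err] C:[] D:[]
After 8 (send(from=D, to=B, msg='ack')): A:[pong,hello] B:[bye,err,ack] C:[] D:[]
After 9 (process(B)): A:[pong,hello] B:[err,ack] C:[] D:[]
After 10 (send(from=A, to=D, msg='final')): A:[pong,hello] B:[err,ack] C:[] D:[final]
After 11 (process(D)): A:[pong,hello] B:[err,ack] C:[] D:[]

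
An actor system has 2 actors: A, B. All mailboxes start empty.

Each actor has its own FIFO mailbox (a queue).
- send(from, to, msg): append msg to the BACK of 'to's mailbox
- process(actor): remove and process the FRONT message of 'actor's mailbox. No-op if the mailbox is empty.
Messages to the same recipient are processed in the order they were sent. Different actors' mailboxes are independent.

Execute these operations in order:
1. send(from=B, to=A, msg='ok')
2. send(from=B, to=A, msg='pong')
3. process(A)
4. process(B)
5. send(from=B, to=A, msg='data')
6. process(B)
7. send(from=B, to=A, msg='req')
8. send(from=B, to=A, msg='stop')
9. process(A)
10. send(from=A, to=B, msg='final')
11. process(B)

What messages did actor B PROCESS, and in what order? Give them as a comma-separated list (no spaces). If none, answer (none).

Answer: final

Derivation:
After 1 (send(from=B, to=A, msg='ok')): A:[ok] B:[]
After 2 (send(from=B, to=A, msg='pong')): A:[ok,pong] B:[]
After 3 (process(A)): A:[pong] B:[]
After 4 (process(B)): A:[pong] B:[]
After 5 (send(from=B, to=A, msg='data')): A:[pong,data] B:[]
After 6 (process(B)): A:[pong,data] B:[]
After 7 (send(from=B, to=A, msg='req')): A:[pong,data,req] B:[]
After 8 (send(from=B, to=A, msg='stop')): A:[pong,data,req,stop] B:[]
After 9 (process(A)): A:[data,req,stop] B:[]
After 10 (send(from=A, to=B, msg='final')): A:[data,req,stop] B:[final]
After 11 (process(B)): A:[data,req,stop] B:[]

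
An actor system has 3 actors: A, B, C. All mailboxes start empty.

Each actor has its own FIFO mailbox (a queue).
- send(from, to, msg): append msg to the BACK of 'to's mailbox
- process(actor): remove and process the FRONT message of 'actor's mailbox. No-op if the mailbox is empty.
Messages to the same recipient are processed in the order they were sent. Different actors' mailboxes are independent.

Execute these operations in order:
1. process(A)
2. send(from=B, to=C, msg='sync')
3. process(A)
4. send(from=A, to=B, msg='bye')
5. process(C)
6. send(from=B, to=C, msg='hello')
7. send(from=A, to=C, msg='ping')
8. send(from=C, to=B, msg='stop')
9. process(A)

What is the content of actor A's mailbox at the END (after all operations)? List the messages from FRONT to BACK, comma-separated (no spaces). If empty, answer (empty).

Answer: (empty)

Derivation:
After 1 (process(A)): A:[] B:[] C:[]
After 2 (send(from=B, to=C, msg='sync')): A:[] B:[] C:[sync]
After 3 (process(A)): A:[] B:[] C:[sync]
After 4 (send(from=A, to=B, msg='bye')): A:[] B:[bye] C:[sync]
After 5 (process(C)): A:[] B:[bye] C:[]
After 6 (send(from=B, to=C, msg='hello')): A:[] B:[bye] C:[hello]
After 7 (send(from=A, to=C, msg='ping')): A:[] B:[bye] C:[hello,ping]
After 8 (send(from=C, to=B, msg='stop')): A:[] B:[bye,stop] C:[hello,ping]
After 9 (process(A)): A:[] B:[bye,stop] C:[hello,ping]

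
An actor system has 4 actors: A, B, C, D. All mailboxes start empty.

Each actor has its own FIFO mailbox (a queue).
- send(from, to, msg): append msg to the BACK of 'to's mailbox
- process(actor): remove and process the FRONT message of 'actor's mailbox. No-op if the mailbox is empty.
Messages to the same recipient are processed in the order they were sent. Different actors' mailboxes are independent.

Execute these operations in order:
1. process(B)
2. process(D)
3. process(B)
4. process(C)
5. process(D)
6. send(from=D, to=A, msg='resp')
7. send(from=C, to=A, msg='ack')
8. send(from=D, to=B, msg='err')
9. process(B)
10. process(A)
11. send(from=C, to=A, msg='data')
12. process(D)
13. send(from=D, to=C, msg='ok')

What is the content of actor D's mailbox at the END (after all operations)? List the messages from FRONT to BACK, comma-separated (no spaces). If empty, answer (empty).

Answer: (empty)

Derivation:
After 1 (process(B)): A:[] B:[] C:[] D:[]
After 2 (process(D)): A:[] B:[] C:[] D:[]
After 3 (process(B)): A:[] B:[] C:[] D:[]
After 4 (process(C)): A:[] B:[] C:[] D:[]
After 5 (process(D)): A:[] B:[] C:[] D:[]
After 6 (send(from=D, to=A, msg='resp')): A:[resp] B:[] C:[] D:[]
After 7 (send(from=C, to=A, msg='ack')): A:[resp,ack] B:[] C:[] D:[]
After 8 (send(from=D, to=B, msg='err')): A:[resp,ack] B:[err] C:[] D:[]
After 9 (process(B)): A:[resp,ack] B:[] C:[] D:[]
After 10 (process(A)): A:[ack] B:[] C:[] D:[]
After 11 (send(from=C, to=A, msg='data')): A:[ack,data] B:[] C:[] D:[]
After 12 (process(D)): A:[ack,data] B:[] C:[] D:[]
After 13 (send(from=D, to=C, msg='ok')): A:[ack,data] B:[] C:[ok] D:[]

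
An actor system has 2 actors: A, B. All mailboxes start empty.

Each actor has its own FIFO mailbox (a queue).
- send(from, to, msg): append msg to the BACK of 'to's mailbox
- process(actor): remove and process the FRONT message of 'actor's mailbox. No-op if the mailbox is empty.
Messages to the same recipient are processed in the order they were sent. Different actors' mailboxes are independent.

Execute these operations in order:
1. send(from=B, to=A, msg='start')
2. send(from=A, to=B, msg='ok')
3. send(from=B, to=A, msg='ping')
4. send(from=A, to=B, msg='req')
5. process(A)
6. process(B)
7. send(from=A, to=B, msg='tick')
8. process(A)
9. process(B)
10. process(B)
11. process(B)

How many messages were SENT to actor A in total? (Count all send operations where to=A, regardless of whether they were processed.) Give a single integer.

Answer: 2

Derivation:
After 1 (send(from=B, to=A, msg='start')): A:[start] B:[]
After 2 (send(from=A, to=B, msg='ok')): A:[start] B:[ok]
After 3 (send(from=B, to=A, msg='ping')): A:[start,ping] B:[ok]
After 4 (send(from=A, to=B, msg='req')): A:[start,ping] B:[ok,req]
After 5 (process(A)): A:[ping] B:[ok,req]
After 6 (process(B)): A:[ping] B:[req]
After 7 (send(from=A, to=B, msg='tick')): A:[ping] B:[req,tick]
After 8 (process(A)): A:[] B:[req,tick]
After 9 (process(B)): A:[] B:[tick]
After 10 (process(B)): A:[] B:[]
After 11 (process(B)): A:[] B:[]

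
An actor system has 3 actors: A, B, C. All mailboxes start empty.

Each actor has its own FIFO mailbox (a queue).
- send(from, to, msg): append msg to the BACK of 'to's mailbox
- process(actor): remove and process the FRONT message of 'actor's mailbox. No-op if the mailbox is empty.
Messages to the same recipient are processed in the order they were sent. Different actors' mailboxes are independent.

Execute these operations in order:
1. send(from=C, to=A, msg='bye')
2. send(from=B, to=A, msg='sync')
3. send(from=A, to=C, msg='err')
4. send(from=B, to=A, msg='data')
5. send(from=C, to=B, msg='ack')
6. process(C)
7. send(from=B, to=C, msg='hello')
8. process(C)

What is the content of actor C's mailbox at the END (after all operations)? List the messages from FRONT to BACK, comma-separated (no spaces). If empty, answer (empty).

Answer: (empty)

Derivation:
After 1 (send(from=C, to=A, msg='bye')): A:[bye] B:[] C:[]
After 2 (send(from=B, to=A, msg='sync')): A:[bye,sync] B:[] C:[]
After 3 (send(from=A, to=C, msg='err')): A:[bye,sync] B:[] C:[err]
After 4 (send(from=B, to=A, msg='data')): A:[bye,sync,data] B:[] C:[err]
After 5 (send(from=C, to=B, msg='ack')): A:[bye,sync,data] B:[ack] C:[err]
After 6 (process(C)): A:[bye,sync,data] B:[ack] C:[]
After 7 (send(from=B, to=C, msg='hello')): A:[bye,sync,data] B:[ack] C:[hello]
After 8 (process(C)): A:[bye,sync,data] B:[ack] C:[]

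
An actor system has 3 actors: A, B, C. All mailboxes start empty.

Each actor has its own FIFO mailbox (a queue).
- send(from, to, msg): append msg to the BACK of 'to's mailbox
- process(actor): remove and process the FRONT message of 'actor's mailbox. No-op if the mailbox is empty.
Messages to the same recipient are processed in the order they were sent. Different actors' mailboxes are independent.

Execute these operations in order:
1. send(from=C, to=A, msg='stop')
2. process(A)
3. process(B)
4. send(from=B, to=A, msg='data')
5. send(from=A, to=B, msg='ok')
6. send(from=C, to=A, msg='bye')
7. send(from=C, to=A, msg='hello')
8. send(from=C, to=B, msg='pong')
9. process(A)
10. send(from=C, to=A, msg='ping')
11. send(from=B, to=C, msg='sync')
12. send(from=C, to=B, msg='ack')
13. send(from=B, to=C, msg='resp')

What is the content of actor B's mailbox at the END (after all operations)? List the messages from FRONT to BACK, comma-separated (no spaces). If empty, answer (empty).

After 1 (send(from=C, to=A, msg='stop')): A:[stop] B:[] C:[]
After 2 (process(A)): A:[] B:[] C:[]
After 3 (process(B)): A:[] B:[] C:[]
After 4 (send(from=B, to=A, msg='data')): A:[data] B:[] C:[]
After 5 (send(from=A, to=B, msg='ok')): A:[data] B:[ok] C:[]
After 6 (send(from=C, to=A, msg='bye')): A:[data,bye] B:[ok] C:[]
After 7 (send(from=C, to=A, msg='hello')): A:[data,bye,hello] B:[ok] C:[]
After 8 (send(from=C, to=B, msg='pong')): A:[data,bye,hello] B:[ok,pong] C:[]
After 9 (process(A)): A:[bye,hello] B:[ok,pong] C:[]
After 10 (send(from=C, to=A, msg='ping')): A:[bye,hello,ping] B:[ok,pong] C:[]
After 11 (send(from=B, to=C, msg='sync')): A:[bye,hello,ping] B:[ok,pong] C:[sync]
After 12 (send(from=C, to=B, msg='ack')): A:[bye,hello,ping] B:[ok,pong,ack] C:[sync]
After 13 (send(from=B, to=C, msg='resp')): A:[bye,hello,ping] B:[ok,pong,ack] C:[sync,resp]

Answer: ok,pong,ack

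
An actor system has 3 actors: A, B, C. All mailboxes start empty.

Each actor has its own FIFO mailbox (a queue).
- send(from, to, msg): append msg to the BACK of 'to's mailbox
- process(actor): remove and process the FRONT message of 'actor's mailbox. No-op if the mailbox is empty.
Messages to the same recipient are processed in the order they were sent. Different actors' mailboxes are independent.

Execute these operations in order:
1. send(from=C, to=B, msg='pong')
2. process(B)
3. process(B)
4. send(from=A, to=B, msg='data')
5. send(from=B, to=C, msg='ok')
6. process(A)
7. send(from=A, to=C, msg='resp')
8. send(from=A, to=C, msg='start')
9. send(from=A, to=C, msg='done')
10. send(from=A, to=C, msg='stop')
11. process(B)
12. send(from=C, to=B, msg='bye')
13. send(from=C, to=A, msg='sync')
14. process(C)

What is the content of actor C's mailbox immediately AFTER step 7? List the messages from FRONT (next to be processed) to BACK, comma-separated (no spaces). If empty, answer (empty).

After 1 (send(from=C, to=B, msg='pong')): A:[] B:[pong] C:[]
After 2 (process(B)): A:[] B:[] C:[]
After 3 (process(B)): A:[] B:[] C:[]
After 4 (send(from=A, to=B, msg='data')): A:[] B:[data] C:[]
After 5 (send(from=B, to=C, msg='ok')): A:[] B:[data] C:[ok]
After 6 (process(A)): A:[] B:[data] C:[ok]
After 7 (send(from=A, to=C, msg='resp')): A:[] B:[data] C:[ok,resp]

ok,resp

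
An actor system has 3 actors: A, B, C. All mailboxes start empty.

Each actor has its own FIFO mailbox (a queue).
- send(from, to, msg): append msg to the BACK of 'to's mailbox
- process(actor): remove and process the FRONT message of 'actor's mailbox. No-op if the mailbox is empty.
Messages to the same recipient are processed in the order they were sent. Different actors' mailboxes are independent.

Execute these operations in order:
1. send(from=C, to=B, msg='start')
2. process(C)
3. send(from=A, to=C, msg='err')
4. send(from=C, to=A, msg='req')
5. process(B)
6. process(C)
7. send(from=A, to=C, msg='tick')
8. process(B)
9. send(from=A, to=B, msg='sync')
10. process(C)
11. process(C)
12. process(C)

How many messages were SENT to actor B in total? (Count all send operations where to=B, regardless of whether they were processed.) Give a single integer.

After 1 (send(from=C, to=B, msg='start')): A:[] B:[start] C:[]
After 2 (process(C)): A:[] B:[start] C:[]
After 3 (send(from=A, to=C, msg='err')): A:[] B:[start] C:[err]
After 4 (send(from=C, to=A, msg='req')): A:[req] B:[start] C:[err]
After 5 (process(B)): A:[req] B:[] C:[err]
After 6 (process(C)): A:[req] B:[] C:[]
After 7 (send(from=A, to=C, msg='tick')): A:[req] B:[] C:[tick]
After 8 (process(B)): A:[req] B:[] C:[tick]
After 9 (send(from=A, to=B, msg='sync')): A:[req] B:[sync] C:[tick]
After 10 (process(C)): A:[req] B:[sync] C:[]
After 11 (process(C)): A:[req] B:[sync] C:[]
After 12 (process(C)): A:[req] B:[sync] C:[]

Answer: 2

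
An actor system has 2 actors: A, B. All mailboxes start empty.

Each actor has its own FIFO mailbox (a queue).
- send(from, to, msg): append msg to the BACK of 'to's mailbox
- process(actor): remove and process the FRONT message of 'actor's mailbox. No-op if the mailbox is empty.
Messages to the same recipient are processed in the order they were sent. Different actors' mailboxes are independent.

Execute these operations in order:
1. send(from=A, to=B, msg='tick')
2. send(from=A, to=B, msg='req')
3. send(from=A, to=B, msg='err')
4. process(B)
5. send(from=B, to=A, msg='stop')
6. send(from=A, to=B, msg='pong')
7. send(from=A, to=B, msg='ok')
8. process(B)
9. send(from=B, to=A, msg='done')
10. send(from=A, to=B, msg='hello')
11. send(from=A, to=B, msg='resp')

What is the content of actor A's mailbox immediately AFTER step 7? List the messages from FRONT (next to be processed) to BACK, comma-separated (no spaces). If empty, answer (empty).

After 1 (send(from=A, to=B, msg='tick')): A:[] B:[tick]
After 2 (send(from=A, to=B, msg='req')): A:[] B:[tick,req]
After 3 (send(from=A, to=B, msg='err')): A:[] B:[tick,req,err]
After 4 (process(B)): A:[] B:[req,err]
After 5 (send(from=B, to=A, msg='stop')): A:[stop] B:[req,err]
After 6 (send(from=A, to=B, msg='pong')): A:[stop] B:[req,err,pong]
After 7 (send(from=A, to=B, msg='ok')): A:[stop] B:[req,err,pong,ok]

stop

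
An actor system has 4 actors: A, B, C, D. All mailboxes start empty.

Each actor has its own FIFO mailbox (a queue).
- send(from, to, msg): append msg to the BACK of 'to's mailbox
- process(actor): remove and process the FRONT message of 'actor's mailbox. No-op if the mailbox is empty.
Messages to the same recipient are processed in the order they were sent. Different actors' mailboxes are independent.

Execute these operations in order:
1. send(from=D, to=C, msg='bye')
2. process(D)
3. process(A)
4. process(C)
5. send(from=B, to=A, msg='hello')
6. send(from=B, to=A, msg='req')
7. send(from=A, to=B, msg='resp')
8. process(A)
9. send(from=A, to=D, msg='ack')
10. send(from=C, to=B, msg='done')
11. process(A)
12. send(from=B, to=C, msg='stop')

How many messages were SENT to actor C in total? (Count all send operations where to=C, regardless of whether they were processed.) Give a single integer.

Answer: 2

Derivation:
After 1 (send(from=D, to=C, msg='bye')): A:[] B:[] C:[bye] D:[]
After 2 (process(D)): A:[] B:[] C:[bye] D:[]
After 3 (process(A)): A:[] B:[] C:[bye] D:[]
After 4 (process(C)): A:[] B:[] C:[] D:[]
After 5 (send(from=B, to=A, msg='hello')): A:[hello] B:[] C:[] D:[]
After 6 (send(from=B, to=A, msg='req')): A:[hello,req] B:[] C:[] D:[]
After 7 (send(from=A, to=B, msg='resp')): A:[hello,req] B:[resp] C:[] D:[]
After 8 (process(A)): A:[req] B:[resp] C:[] D:[]
After 9 (send(from=A, to=D, msg='ack')): A:[req] B:[resp] C:[] D:[ack]
After 10 (send(from=C, to=B, msg='done')): A:[req] B:[resp,done] C:[] D:[ack]
After 11 (process(A)): A:[] B:[resp,done] C:[] D:[ack]
After 12 (send(from=B, to=C, msg='stop')): A:[] B:[resp,done] C:[stop] D:[ack]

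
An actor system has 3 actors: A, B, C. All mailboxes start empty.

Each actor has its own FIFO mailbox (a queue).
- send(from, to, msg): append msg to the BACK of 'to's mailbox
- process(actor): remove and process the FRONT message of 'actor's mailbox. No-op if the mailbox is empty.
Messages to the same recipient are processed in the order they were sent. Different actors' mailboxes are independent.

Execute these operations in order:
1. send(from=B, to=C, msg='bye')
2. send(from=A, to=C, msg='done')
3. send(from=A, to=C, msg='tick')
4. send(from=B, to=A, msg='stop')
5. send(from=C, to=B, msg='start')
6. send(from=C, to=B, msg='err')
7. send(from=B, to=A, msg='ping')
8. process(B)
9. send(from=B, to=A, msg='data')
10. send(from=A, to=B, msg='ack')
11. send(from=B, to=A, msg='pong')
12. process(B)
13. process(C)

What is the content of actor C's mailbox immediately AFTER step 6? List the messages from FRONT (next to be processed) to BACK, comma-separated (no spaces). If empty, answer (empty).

After 1 (send(from=B, to=C, msg='bye')): A:[] B:[] C:[bye]
After 2 (send(from=A, to=C, msg='done')): A:[] B:[] C:[bye,done]
After 3 (send(from=A, to=C, msg='tick')): A:[] B:[] C:[bye,done,tick]
After 4 (send(from=B, to=A, msg='stop')): A:[stop] B:[] C:[bye,done,tick]
After 5 (send(from=C, to=B, msg='start')): A:[stop] B:[start] C:[bye,done,tick]
After 6 (send(from=C, to=B, msg='err')): A:[stop] B:[start,err] C:[bye,done,tick]

bye,done,tick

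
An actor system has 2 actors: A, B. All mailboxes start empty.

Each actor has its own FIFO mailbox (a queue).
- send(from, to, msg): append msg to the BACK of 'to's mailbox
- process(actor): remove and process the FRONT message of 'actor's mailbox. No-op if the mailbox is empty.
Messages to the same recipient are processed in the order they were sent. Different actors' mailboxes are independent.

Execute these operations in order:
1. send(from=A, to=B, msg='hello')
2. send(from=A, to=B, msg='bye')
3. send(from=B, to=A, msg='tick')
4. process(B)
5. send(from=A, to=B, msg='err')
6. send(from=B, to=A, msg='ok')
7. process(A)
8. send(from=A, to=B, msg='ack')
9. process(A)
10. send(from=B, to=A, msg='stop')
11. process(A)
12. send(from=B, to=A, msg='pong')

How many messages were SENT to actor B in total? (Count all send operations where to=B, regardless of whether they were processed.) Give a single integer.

After 1 (send(from=A, to=B, msg='hello')): A:[] B:[hello]
After 2 (send(from=A, to=B, msg='bye')): A:[] B:[hello,bye]
After 3 (send(from=B, to=A, msg='tick')): A:[tick] B:[hello,bye]
After 4 (process(B)): A:[tick] B:[bye]
After 5 (send(from=A, to=B, msg='err')): A:[tick] B:[bye,err]
After 6 (send(from=B, to=A, msg='ok')): A:[tick,ok] B:[bye,err]
After 7 (process(A)): A:[ok] B:[bye,err]
After 8 (send(from=A, to=B, msg='ack')): A:[ok] B:[bye,err,ack]
After 9 (process(A)): A:[] B:[bye,err,ack]
After 10 (send(from=B, to=A, msg='stop')): A:[stop] B:[bye,err,ack]
After 11 (process(A)): A:[] B:[bye,err,ack]
After 12 (send(from=B, to=A, msg='pong')): A:[pong] B:[bye,err,ack]

Answer: 4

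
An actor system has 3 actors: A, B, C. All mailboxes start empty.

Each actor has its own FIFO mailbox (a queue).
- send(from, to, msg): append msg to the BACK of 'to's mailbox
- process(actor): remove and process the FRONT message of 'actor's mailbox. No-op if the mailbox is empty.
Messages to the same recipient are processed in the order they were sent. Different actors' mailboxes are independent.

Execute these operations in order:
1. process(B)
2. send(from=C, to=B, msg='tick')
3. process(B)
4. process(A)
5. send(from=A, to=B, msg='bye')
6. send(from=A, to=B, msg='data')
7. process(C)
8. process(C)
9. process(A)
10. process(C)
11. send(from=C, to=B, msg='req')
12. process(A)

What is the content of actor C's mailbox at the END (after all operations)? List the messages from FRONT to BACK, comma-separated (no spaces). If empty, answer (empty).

After 1 (process(B)): A:[] B:[] C:[]
After 2 (send(from=C, to=B, msg='tick')): A:[] B:[tick] C:[]
After 3 (process(B)): A:[] B:[] C:[]
After 4 (process(A)): A:[] B:[] C:[]
After 5 (send(from=A, to=B, msg='bye')): A:[] B:[bye] C:[]
After 6 (send(from=A, to=B, msg='data')): A:[] B:[bye,data] C:[]
After 7 (process(C)): A:[] B:[bye,data] C:[]
After 8 (process(C)): A:[] B:[bye,data] C:[]
After 9 (process(A)): A:[] B:[bye,data] C:[]
After 10 (process(C)): A:[] B:[bye,data] C:[]
After 11 (send(from=C, to=B, msg='req')): A:[] B:[bye,data,req] C:[]
After 12 (process(A)): A:[] B:[bye,data,req] C:[]

Answer: (empty)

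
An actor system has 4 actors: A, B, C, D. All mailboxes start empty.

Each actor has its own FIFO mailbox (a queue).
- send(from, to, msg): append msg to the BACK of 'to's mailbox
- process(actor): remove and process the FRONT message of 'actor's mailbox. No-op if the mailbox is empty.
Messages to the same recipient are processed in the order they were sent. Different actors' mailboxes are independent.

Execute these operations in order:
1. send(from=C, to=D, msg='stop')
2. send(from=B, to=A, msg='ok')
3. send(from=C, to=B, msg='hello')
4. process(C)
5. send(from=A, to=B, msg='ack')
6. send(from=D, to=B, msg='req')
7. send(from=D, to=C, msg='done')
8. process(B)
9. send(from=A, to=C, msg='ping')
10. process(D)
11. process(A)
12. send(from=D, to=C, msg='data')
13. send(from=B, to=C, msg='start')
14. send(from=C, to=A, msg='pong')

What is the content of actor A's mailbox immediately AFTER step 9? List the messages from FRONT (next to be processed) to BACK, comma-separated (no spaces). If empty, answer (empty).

After 1 (send(from=C, to=D, msg='stop')): A:[] B:[] C:[] D:[stop]
After 2 (send(from=B, to=A, msg='ok')): A:[ok] B:[] C:[] D:[stop]
After 3 (send(from=C, to=B, msg='hello')): A:[ok] B:[hello] C:[] D:[stop]
After 4 (process(C)): A:[ok] B:[hello] C:[] D:[stop]
After 5 (send(from=A, to=B, msg='ack')): A:[ok] B:[hello,ack] C:[] D:[stop]
After 6 (send(from=D, to=B, msg='req')): A:[ok] B:[hello,ack,req] C:[] D:[stop]
After 7 (send(from=D, to=C, msg='done')): A:[ok] B:[hello,ack,req] C:[done] D:[stop]
After 8 (process(B)): A:[ok] B:[ack,req] C:[done] D:[stop]
After 9 (send(from=A, to=C, msg='ping')): A:[ok] B:[ack,req] C:[done,ping] D:[stop]

ok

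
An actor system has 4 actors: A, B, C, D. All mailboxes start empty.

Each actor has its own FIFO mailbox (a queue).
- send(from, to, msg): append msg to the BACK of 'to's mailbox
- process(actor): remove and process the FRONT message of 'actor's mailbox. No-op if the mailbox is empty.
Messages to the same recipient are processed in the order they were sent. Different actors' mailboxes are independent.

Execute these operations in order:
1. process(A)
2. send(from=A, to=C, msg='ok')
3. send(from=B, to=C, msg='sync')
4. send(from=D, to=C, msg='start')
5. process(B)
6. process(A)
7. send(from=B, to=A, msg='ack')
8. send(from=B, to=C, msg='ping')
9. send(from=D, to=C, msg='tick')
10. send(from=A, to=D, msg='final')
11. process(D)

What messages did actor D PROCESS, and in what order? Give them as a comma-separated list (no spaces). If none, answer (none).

Answer: final

Derivation:
After 1 (process(A)): A:[] B:[] C:[] D:[]
After 2 (send(from=A, to=C, msg='ok')): A:[] B:[] C:[ok] D:[]
After 3 (send(from=B, to=C, msg='sync')): A:[] B:[] C:[ok,sync] D:[]
After 4 (send(from=D, to=C, msg='start')): A:[] B:[] C:[ok,sync,start] D:[]
After 5 (process(B)): A:[] B:[] C:[ok,sync,start] D:[]
After 6 (process(A)): A:[] B:[] C:[ok,sync,start] D:[]
After 7 (send(from=B, to=A, msg='ack')): A:[ack] B:[] C:[ok,sync,start] D:[]
After 8 (send(from=B, to=C, msg='ping')): A:[ack] B:[] C:[ok,sync,start,ping] D:[]
After 9 (send(from=D, to=C, msg='tick')): A:[ack] B:[] C:[ok,sync,start,ping,tick] D:[]
After 10 (send(from=A, to=D, msg='final')): A:[ack] B:[] C:[ok,sync,start,ping,tick] D:[final]
After 11 (process(D)): A:[ack] B:[] C:[ok,sync,start,ping,tick] D:[]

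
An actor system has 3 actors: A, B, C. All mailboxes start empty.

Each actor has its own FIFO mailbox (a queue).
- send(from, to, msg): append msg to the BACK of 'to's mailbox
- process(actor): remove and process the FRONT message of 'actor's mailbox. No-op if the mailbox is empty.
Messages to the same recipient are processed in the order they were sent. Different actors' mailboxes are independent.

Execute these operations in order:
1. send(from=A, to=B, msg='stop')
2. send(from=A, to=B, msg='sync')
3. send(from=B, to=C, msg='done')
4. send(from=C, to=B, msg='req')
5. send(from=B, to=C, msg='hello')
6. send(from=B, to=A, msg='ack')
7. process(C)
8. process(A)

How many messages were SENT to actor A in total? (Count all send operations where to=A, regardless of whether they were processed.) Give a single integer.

Answer: 1

Derivation:
After 1 (send(from=A, to=B, msg='stop')): A:[] B:[stop] C:[]
After 2 (send(from=A, to=B, msg='sync')): A:[] B:[stop,sync] C:[]
After 3 (send(from=B, to=C, msg='done')): A:[] B:[stop,sync] C:[done]
After 4 (send(from=C, to=B, msg='req')): A:[] B:[stop,sync,req] C:[done]
After 5 (send(from=B, to=C, msg='hello')): A:[] B:[stop,sync,req] C:[done,hello]
After 6 (send(from=B, to=A, msg='ack')): A:[ack] B:[stop,sync,req] C:[done,hello]
After 7 (process(C)): A:[ack] B:[stop,sync,req] C:[hello]
After 8 (process(A)): A:[] B:[stop,sync,req] C:[hello]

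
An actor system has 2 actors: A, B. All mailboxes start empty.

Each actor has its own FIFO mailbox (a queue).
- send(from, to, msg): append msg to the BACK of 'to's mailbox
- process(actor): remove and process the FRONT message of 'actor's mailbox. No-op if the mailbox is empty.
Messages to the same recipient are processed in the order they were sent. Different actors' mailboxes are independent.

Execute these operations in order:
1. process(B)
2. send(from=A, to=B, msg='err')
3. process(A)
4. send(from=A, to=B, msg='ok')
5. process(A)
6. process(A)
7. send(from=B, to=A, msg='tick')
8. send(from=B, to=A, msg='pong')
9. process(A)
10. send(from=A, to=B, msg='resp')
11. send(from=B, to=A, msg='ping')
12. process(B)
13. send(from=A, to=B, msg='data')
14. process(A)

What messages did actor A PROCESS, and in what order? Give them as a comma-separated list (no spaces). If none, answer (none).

After 1 (process(B)): A:[] B:[]
After 2 (send(from=A, to=B, msg='err')): A:[] B:[err]
After 3 (process(A)): A:[] B:[err]
After 4 (send(from=A, to=B, msg='ok')): A:[] B:[err,ok]
After 5 (process(A)): A:[] B:[err,ok]
After 6 (process(A)): A:[] B:[err,ok]
After 7 (send(from=B, to=A, msg='tick')): A:[tick] B:[err,ok]
After 8 (send(from=B, to=A, msg='pong')): A:[tick,pong] B:[err,ok]
After 9 (process(A)): A:[pong] B:[err,ok]
After 10 (send(from=A, to=B, msg='resp')): A:[pong] B:[err,ok,resp]
After 11 (send(from=B, to=A, msg='ping')): A:[pong,ping] B:[err,ok,resp]
After 12 (process(B)): A:[pong,ping] B:[ok,resp]
After 13 (send(from=A, to=B, msg='data')): A:[pong,ping] B:[ok,resp,data]
After 14 (process(A)): A:[ping] B:[ok,resp,data]

Answer: tick,pong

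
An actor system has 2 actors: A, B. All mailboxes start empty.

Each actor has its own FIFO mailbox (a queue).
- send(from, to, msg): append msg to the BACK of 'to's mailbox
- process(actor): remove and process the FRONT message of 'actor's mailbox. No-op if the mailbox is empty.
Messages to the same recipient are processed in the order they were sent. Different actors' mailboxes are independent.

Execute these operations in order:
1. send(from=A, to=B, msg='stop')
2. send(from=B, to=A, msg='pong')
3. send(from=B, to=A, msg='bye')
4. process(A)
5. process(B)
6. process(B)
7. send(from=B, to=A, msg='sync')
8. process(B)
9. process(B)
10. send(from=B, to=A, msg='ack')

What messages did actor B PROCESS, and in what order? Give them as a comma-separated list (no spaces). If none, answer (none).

Answer: stop

Derivation:
After 1 (send(from=A, to=B, msg='stop')): A:[] B:[stop]
After 2 (send(from=B, to=A, msg='pong')): A:[pong] B:[stop]
After 3 (send(from=B, to=A, msg='bye')): A:[pong,bye] B:[stop]
After 4 (process(A)): A:[bye] B:[stop]
After 5 (process(B)): A:[bye] B:[]
After 6 (process(B)): A:[bye] B:[]
After 7 (send(from=B, to=A, msg='sync')): A:[bye,sync] B:[]
After 8 (process(B)): A:[bye,sync] B:[]
After 9 (process(B)): A:[bye,sync] B:[]
After 10 (send(from=B, to=A, msg='ack')): A:[bye,sync,ack] B:[]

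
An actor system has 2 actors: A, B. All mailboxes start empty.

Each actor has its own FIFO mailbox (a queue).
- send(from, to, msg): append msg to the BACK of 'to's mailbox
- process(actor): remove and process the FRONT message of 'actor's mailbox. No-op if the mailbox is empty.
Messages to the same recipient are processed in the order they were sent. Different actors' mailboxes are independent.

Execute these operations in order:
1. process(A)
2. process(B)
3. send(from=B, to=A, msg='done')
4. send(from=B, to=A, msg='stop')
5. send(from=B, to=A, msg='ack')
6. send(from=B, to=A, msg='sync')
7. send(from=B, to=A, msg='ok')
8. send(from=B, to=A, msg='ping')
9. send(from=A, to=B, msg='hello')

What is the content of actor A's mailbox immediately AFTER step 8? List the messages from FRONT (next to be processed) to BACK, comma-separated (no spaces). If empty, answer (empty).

After 1 (process(A)): A:[] B:[]
After 2 (process(B)): A:[] B:[]
After 3 (send(from=B, to=A, msg='done')): A:[done] B:[]
After 4 (send(from=B, to=A, msg='stop')): A:[done,stop] B:[]
After 5 (send(from=B, to=A, msg='ack')): A:[done,stop,ack] B:[]
After 6 (send(from=B, to=A, msg='sync')): A:[done,stop,ack,sync] B:[]
After 7 (send(from=B, to=A, msg='ok')): A:[done,stop,ack,sync,ok] B:[]
After 8 (send(from=B, to=A, msg='ping')): A:[done,stop,ack,sync,ok,ping] B:[]

done,stop,ack,sync,ok,ping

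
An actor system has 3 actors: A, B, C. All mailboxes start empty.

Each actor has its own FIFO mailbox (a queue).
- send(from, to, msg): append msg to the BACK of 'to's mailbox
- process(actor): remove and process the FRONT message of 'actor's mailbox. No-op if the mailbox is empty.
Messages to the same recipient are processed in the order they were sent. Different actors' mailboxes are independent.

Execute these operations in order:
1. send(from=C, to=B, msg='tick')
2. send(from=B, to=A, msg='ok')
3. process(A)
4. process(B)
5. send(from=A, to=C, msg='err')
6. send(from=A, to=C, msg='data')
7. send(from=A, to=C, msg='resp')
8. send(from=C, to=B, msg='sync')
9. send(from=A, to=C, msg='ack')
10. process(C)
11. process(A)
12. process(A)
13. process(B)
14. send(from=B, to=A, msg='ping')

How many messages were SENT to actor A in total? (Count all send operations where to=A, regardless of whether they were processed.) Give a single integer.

Answer: 2

Derivation:
After 1 (send(from=C, to=B, msg='tick')): A:[] B:[tick] C:[]
After 2 (send(from=B, to=A, msg='ok')): A:[ok] B:[tick] C:[]
After 3 (process(A)): A:[] B:[tick] C:[]
After 4 (process(B)): A:[] B:[] C:[]
After 5 (send(from=A, to=C, msg='err')): A:[] B:[] C:[err]
After 6 (send(from=A, to=C, msg='data')): A:[] B:[] C:[err,data]
After 7 (send(from=A, to=C, msg='resp')): A:[] B:[] C:[err,data,resp]
After 8 (send(from=C, to=B, msg='sync')): A:[] B:[sync] C:[err,data,resp]
After 9 (send(from=A, to=C, msg='ack')): A:[] B:[sync] C:[err,data,resp,ack]
After 10 (process(C)): A:[] B:[sync] C:[data,resp,ack]
After 11 (process(A)): A:[] B:[sync] C:[data,resp,ack]
After 12 (process(A)): A:[] B:[sync] C:[data,resp,ack]
After 13 (process(B)): A:[] B:[] C:[data,resp,ack]
After 14 (send(from=B, to=A, msg='ping')): A:[ping] B:[] C:[data,resp,ack]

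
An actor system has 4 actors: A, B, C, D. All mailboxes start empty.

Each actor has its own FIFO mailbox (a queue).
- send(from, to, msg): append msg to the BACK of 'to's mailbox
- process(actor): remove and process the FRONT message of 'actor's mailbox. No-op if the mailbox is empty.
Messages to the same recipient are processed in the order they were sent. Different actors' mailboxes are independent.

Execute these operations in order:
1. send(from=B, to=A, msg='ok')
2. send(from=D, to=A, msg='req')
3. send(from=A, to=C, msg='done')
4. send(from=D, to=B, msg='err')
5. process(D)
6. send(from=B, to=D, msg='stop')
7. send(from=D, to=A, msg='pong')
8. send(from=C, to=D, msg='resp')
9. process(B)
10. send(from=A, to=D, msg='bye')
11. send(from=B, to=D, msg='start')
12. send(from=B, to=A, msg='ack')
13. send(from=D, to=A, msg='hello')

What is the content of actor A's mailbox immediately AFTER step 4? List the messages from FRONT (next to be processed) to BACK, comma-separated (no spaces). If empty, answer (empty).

After 1 (send(from=B, to=A, msg='ok')): A:[ok] B:[] C:[] D:[]
After 2 (send(from=D, to=A, msg='req')): A:[ok,req] B:[] C:[] D:[]
After 3 (send(from=A, to=C, msg='done')): A:[ok,req] B:[] C:[done] D:[]
After 4 (send(from=D, to=B, msg='err')): A:[ok,req] B:[err] C:[done] D:[]

ok,req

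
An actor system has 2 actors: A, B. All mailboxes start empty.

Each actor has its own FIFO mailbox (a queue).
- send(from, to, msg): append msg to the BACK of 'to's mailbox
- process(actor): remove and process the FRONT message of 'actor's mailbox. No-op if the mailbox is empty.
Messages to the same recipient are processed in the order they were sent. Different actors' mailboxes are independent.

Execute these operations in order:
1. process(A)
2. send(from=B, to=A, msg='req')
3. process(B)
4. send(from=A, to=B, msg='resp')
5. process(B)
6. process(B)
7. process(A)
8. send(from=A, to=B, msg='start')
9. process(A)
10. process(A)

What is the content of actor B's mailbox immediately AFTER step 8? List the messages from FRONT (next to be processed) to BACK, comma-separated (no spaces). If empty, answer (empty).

After 1 (process(A)): A:[] B:[]
After 2 (send(from=B, to=A, msg='req')): A:[req] B:[]
After 3 (process(B)): A:[req] B:[]
After 4 (send(from=A, to=B, msg='resp')): A:[req] B:[resp]
After 5 (process(B)): A:[req] B:[]
After 6 (process(B)): A:[req] B:[]
After 7 (process(A)): A:[] B:[]
After 8 (send(from=A, to=B, msg='start')): A:[] B:[start]

start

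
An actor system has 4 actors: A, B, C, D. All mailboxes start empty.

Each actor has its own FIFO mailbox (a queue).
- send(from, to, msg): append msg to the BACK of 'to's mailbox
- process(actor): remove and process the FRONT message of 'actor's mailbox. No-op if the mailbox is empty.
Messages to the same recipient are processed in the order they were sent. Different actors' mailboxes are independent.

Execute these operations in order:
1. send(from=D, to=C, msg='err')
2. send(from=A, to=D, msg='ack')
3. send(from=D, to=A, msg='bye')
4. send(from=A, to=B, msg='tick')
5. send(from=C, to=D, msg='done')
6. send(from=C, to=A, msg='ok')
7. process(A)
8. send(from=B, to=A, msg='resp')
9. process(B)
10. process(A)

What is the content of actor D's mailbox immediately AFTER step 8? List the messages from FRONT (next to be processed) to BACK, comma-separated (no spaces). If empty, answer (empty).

After 1 (send(from=D, to=C, msg='err')): A:[] B:[] C:[err] D:[]
After 2 (send(from=A, to=D, msg='ack')): A:[] B:[] C:[err] D:[ack]
After 3 (send(from=D, to=A, msg='bye')): A:[bye] B:[] C:[err] D:[ack]
After 4 (send(from=A, to=B, msg='tick')): A:[bye] B:[tick] C:[err] D:[ack]
After 5 (send(from=C, to=D, msg='done')): A:[bye] B:[tick] C:[err] D:[ack,done]
After 6 (send(from=C, to=A, msg='ok')): A:[bye,ok] B:[tick] C:[err] D:[ack,done]
After 7 (process(A)): A:[ok] B:[tick] C:[err] D:[ack,done]
After 8 (send(from=B, to=A, msg='resp')): A:[ok,resp] B:[tick] C:[err] D:[ack,done]

ack,done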